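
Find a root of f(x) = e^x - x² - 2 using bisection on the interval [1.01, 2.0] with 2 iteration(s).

f(x) = e^x - x² - 2
Initial interval: [1.01, 2.0]

Iteration 1:
  c_1 = (1.010000 + 2.000000)/2 = 1.505000
  f(c_1) = f(1.505000) = 0.239129
  f(a) × f(c) < 0, new interval: [1.010000, 1.505000]
Iteration 2:
  c_2 = (1.010000 + 1.505000)/2 = 1.257500
  f(c_2) = f(1.257500) = -0.064687
  f(a) × f(c) ≥ 0, new interval: [1.257500, 1.505000]

After 2 iteration(s), the approximation is c_2 = 1.257500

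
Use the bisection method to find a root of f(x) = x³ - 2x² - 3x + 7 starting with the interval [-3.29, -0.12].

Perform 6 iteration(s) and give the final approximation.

f(x) = x³ - 2x² - 3x + 7
Initial interval: [-3.29, -0.12]

Iteration 1:
  c_1 = (-3.290000 + (-0.120000))/2 = -1.705000
  f(c_1) = f(-1.705000) = 1.344472
  f(a) × f(c) < 0, new interval: [-3.290000, -1.705000]
Iteration 2:
  c_2 = (-3.290000 + (-1.705000))/2 = -2.497500
  f(c_2) = f(-2.497500) = -13.560684
  f(a) × f(c) ≥ 0, new interval: [-2.497500, -1.705000]
Iteration 3:
  c_3 = (-2.497500 + (-1.705000))/2 = -2.101250
  f(c_3) = f(-2.101250) = -4.804300
  f(a) × f(c) ≥ 0, new interval: [-2.101250, -1.705000]
Iteration 4:
  c_4 = (-2.101250 + (-1.705000))/2 = -1.903125
  f(c_4) = f(-1.903125) = -1.427294
  f(a) × f(c) ≥ 0, new interval: [-1.903125, -1.705000]
Iteration 5:
  c_5 = (-1.903125 + (-1.705000))/2 = -1.804063
  f(c_5) = f(-1.804063) = 0.031328
  f(a) × f(c) < 0, new interval: [-1.903125, -1.804063]
Iteration 6:
  c_6 = (-1.903125 + (-1.804063))/2 = -1.853594
  f(c_6) = f(-1.853594) = -0.679434
  f(a) × f(c) ≥ 0, new interval: [-1.853594, -1.804063]

After 6 iteration(s), the approximation is c_6 = -1.853594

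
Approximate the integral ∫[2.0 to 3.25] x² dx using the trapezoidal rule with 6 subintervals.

f(x) = x²
a = 2.0, b = 3.25, n = 6
h = (b - a)/n = 0.208333

Trapezoidal rule: (h/2)[f(x₀) + 2f(x₁) + 2f(x₂) + ... + f(xₙ)]

x_0 = 2.0000, f(x_0) = 4.000000, coefficient = 1
x_1 = 2.2083, f(x_1) = 4.876736, coefficient = 2
x_2 = 2.4167, f(x_2) = 5.840278, coefficient = 2
x_3 = 2.6250, f(x_3) = 6.890625, coefficient = 2
x_4 = 2.8333, f(x_4) = 8.027778, coefficient = 2
x_5 = 3.0417, f(x_5) = 9.251736, coefficient = 2
x_6 = 3.2500, f(x_6) = 10.562500, coefficient = 1

I ≈ (0.208333/2) × 84.336806 = 8.785084
Exact value: 8.776042
Error: 0.009042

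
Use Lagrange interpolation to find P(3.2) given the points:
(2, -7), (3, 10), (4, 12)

Lagrange interpolation formula:
P(x) = Σ yᵢ × Lᵢ(x)
where Lᵢ(x) = Π_{j≠i} (x - xⱼ)/(xᵢ - xⱼ)

L_0(3.2) = (3.2 - 3)/(2 - 3) × (3.2 - 4)/(2 - 4) = -0.080000
L_1(3.2) = (3.2 - 2)/(3 - 2) × (3.2 - 4)/(3 - 4) = 0.960000
L_2(3.2) = (3.2 - 2)/(4 - 2) × (3.2 - 3)/(4 - 3) = 0.120000

P(3.2) = (-7)×L_0(3.2) + 10×L_1(3.2) + 12×L_2(3.2)
P(3.2) = 11.600000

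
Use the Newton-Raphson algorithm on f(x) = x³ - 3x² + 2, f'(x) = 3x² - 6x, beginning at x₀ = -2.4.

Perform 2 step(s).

f(x) = x³ - 3x² + 2
f'(x) = 3x² - 6x
x₀ = -2.4

Newton-Raphson formula: x_{n+1} = x_n - f(x_n)/f'(x_n)

Iteration 1:
  f(-2.400000) = -29.104000
  f'(-2.400000) = 31.680000
  x_1 = -2.400000 - (-29.104000)/31.680000 = -1.481313
Iteration 2:
  f(-1.481313) = -7.833294
  f'(-1.481313) = 15.470745
  x_2 = -1.481313 - (-7.833294)/15.470745 = -0.974984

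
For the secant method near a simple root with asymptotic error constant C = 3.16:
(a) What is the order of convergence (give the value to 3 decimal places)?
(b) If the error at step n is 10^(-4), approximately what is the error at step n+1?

(a) Secant method has superlinear convergence with order φ = (1+√5)/2 ≈ 1.618.
    This means |e_{n+1}| ≈ C|e_n|^1.618.

(b) With |e_n| = 10^(-4) and C = 3.16:
    |e_{n+1}| ≈ 3.16 × (10^(-4))^1.618 = 3.16 × 10^(-6.47)

(a) ≈ 1.618 (golden ratio); (b) |e_{n+1}| ≈ 1.065e-06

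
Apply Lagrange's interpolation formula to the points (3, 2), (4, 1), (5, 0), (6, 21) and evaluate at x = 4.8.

Lagrange interpolation formula:
P(x) = Σ yᵢ × Lᵢ(x)
where Lᵢ(x) = Π_{j≠i} (x - xⱼ)/(xᵢ - xⱼ)

L_0(4.8) = (4.8 - 4)/(3 - 4) × (4.8 - 5)/(3 - 5) × (4.8 - 6)/(3 - 6) = -0.032000
L_1(4.8) = (4.8 - 3)/(4 - 3) × (4.8 - 5)/(4 - 5) × (4.8 - 6)/(4 - 6) = 0.216000
L_2(4.8) = (4.8 - 3)/(5 - 3) × (4.8 - 4)/(5 - 4) × (4.8 - 6)/(5 - 6) = 0.864000
L_3(4.8) = (4.8 - 3)/(6 - 3) × (4.8 - 4)/(6 - 4) × (4.8 - 5)/(6 - 5) = -0.048000

P(4.8) = 2×L_0(4.8) + 1×L_1(4.8) + 0×L_2(4.8) + 21×L_3(4.8)
P(4.8) = -0.856000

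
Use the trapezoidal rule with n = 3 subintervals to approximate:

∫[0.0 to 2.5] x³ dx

f(x) = x³
a = 0.0, b = 2.5, n = 3
h = (b - a)/n = 0.833333

Trapezoidal rule: (h/2)[f(x₀) + 2f(x₁) + 2f(x₂) + ... + f(xₙ)]

x_0 = 0.0000, f(x_0) = 0.000000, coefficient = 1
x_1 = 0.8333, f(x_1) = 0.578704, coefficient = 2
x_2 = 1.6667, f(x_2) = 4.629630, coefficient = 2
x_3 = 2.5000, f(x_3) = 15.625000, coefficient = 1

I ≈ (0.833333/2) × 26.041667 = 10.850694
Exact value: 9.765625
Error: 1.085069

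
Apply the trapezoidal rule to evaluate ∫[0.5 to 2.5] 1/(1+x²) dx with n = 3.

f(x) = 1/(1+x²)
a = 0.5, b = 2.5, n = 3
h = (b - a)/n = 0.666667

Trapezoidal rule: (h/2)[f(x₀) + 2f(x₁) + 2f(x₂) + ... + f(xₙ)]

x_0 = 0.5000, f(x_0) = 0.800000, coefficient = 1
x_1 = 1.1667, f(x_1) = 0.423529, coefficient = 2
x_2 = 1.8333, f(x_2) = 0.229299, coefficient = 2
x_3 = 2.5000, f(x_3) = 0.137931, coefficient = 1

I ≈ (0.666667/2) × 2.243589 = 0.747863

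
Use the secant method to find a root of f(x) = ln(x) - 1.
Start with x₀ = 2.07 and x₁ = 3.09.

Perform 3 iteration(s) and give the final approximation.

f(x) = ln(x) - 1
x₀ = 2.07, x₁ = 3.09

Secant formula: x_{n+1} = x_n - f(x_n)(x_n - x_{n-1})/(f(x_n) - f(x_{n-1}))

Iteration 1:
  f(2.070000) = -0.272451
  f(3.090000) = 0.128171
  x_2 = 3.090000 - 0.128171×(3.090000 - 2.070000)/(0.128171 - (-0.272451))
       = 2.763672
Iteration 2:
  f(3.090000) = 0.128171
  f(2.763672) = 0.016560
  x_3 = 2.763672 - 0.016560×(2.763672 - 3.090000)/(0.016560 - 0.128171)
       = 2.715253
Iteration 3:
  f(2.763672) = 0.016560
  f(2.715253) = -0.001115
  x_4 = 2.715253 - (-0.001115)×(2.715253 - 2.763672)/(-0.001115 - 0.016560)
       = 2.718307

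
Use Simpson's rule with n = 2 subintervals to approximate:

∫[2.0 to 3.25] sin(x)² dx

f(x) = sin(x)²
a = 2.0, b = 3.25, n = 2
h = (b - a)/n = 0.625000

Simpson's rule: (h/3)[f(x₀) + 4f(x₁) + 2f(x₂) + ... + f(xₙ)]

x_0 = 2.0000, f(x_0) = 0.826822, coefficient = 1
x_1 = 2.6250, f(x_1) = 0.243957, coefficient = 4
x_2 = 3.2500, f(x_2) = 0.011706, coefficient = 1

I ≈ (0.625000/3) × 1.814357 = 0.377991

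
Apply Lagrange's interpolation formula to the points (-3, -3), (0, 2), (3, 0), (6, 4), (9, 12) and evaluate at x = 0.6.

Lagrange interpolation formula:
P(x) = Σ yᵢ × Lᵢ(x)
where Lᵢ(x) = Π_{j≠i} (x - xⱼ)/(xᵢ - xⱼ)

L_0(0.6) = (0.6 - 0)/(-3 - 0) × (0.6 - 3)/(-3 - 3) × (0.6 - 6)/(-3 - 6) × (0.6 - 9)/(-3 - 9) = -0.033600
L_1(0.6) = (0.6 - (-3))/(0 - (-3)) × (0.6 - 3)/(0 - 3) × (0.6 - 6)/(0 - 6) × (0.6 - 9)/(0 - 9) = 0.806400
L_2(0.6) = (0.6 - (-3))/(3 - (-3)) × (0.6 - 0)/(3 - 0) × (0.6 - 6)/(3 - 6) × (0.6 - 9)/(3 - 9) = 0.302400
L_3(0.6) = (0.6 - (-3))/(6 - (-3)) × (0.6 - 0)/(6 - 0) × (0.6 - 3)/(6 - 3) × (0.6 - 9)/(6 - 9) = -0.089600
L_4(0.6) = (0.6 - (-3))/(9 - (-3)) × (0.6 - 0)/(9 - 0) × (0.6 - 3)/(9 - 3) × (0.6 - 6)/(9 - 6) = 0.014400

P(0.6) = (-3)×L_0(0.6) + 2×L_1(0.6) + 0×L_2(0.6) + 4×L_3(0.6) + 12×L_4(0.6)
P(0.6) = 1.528000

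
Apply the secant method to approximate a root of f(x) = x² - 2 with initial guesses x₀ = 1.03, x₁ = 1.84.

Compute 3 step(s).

f(x) = x² - 2
x₀ = 1.03, x₁ = 1.84

Secant formula: x_{n+1} = x_n - f(x_n)(x_n - x_{n-1})/(f(x_n) - f(x_{n-1}))

Iteration 1:
  f(1.030000) = -0.939100
  f(1.840000) = 1.385600
  x_2 = 1.840000 - 1.385600×(1.840000 - 1.030000)/(1.385600 - (-0.939100))
       = 1.357213
Iteration 2:
  f(1.840000) = 1.385600
  f(1.357213) = -0.157974
  x_3 = 1.357213 - (-0.157974)×(1.357213 - 1.840000)/(-0.157974 - 1.385600)
       = 1.406622
Iteration 3:
  f(1.357213) = -0.157974
  f(1.406622) = -0.021413
  x_4 = 1.406622 - (-0.021413)×(1.406622 - 1.357213)/(-0.021413 - (-0.157974))
       = 1.414370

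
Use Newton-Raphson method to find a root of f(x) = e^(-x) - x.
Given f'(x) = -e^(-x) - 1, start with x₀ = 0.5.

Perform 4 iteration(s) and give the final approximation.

f(x) = e^(-x) - x
f'(x) = -e^(-x) - 1
x₀ = 0.5

Newton-Raphson formula: x_{n+1} = x_n - f(x_n)/f'(x_n)

Iteration 1:
  f(0.500000) = 0.106531
  f'(0.500000) = -1.606531
  x_1 = 0.500000 - 0.106531/(-1.606531) = 0.566311
Iteration 2:
  f(0.566311) = 0.001305
  f'(0.566311) = -1.567616
  x_2 = 0.566311 - 0.001305/(-1.567616) = 0.567143
Iteration 3:
  f(0.567143) = 0.000000
  f'(0.567143) = -1.567143
  x_3 = 0.567143 - 0.000000/(-1.567143) = 0.567143
Iteration 4:
  f(0.567143) = 0.000000
  f'(0.567143) = -1.567143
  x_4 = 0.567143 - 0.000000/(-1.567143) = 0.567143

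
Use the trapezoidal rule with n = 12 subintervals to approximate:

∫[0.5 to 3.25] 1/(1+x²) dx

f(x) = 1/(1+x²)
a = 0.5, b = 3.25, n = 12
h = (b - a)/n = 0.229167

Trapezoidal rule: (h/2)[f(x₀) + 2f(x₁) + 2f(x₂) + ... + f(xₙ)]

x_0 = 0.5000, f(x_0) = 0.800000, coefficient = 1
x_1 = 0.7292, f(x_1) = 0.652876, coefficient = 2
x_2 = 0.9583, f(x_2) = 0.521267, coefficient = 2
x_3 = 1.1875, f(x_3) = 0.414911, coefficient = 2
x_4 = 1.4167, f(x_4) = 0.332564, coefficient = 2
x_5 = 1.6458, f(x_5) = 0.269631, coefficient = 2
x_6 = 1.8750, f(x_6) = 0.221453, coefficient = 2
x_7 = 2.1042, f(x_7) = 0.184246, coefficient = 2
x_8 = 2.3333, f(x_8) = 0.155172, coefficient = 2
x_9 = 2.5625, f(x_9) = 0.132163, coefficient = 2
x_10 = 2.7917, f(x_10) = 0.113722, coefficient = 2
x_11 = 3.0208, f(x_11) = 0.098761, coefficient = 2
x_12 = 3.2500, f(x_12) = 0.086486, coefficient = 1

I ≈ (0.229167/2) × 7.080020 = 0.811252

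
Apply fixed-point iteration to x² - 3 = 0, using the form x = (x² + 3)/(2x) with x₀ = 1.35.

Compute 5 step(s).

Equation: x² - 3 = 0
Fixed-point form: x = (x² + 3)/(2x)
x₀ = 1.35

x_1 = g(1.350000) = 1.786111
x_2 = g(1.786111) = 1.732869
x_3 = g(1.732869) = 1.732051
x_4 = g(1.732051) = 1.732051
x_5 = g(1.732051) = 1.732051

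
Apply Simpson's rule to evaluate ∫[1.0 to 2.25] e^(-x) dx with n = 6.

f(x) = e^(-x)
a = 1.0, b = 2.25, n = 6
h = (b - a)/n = 0.208333

Simpson's rule: (h/3)[f(x₀) + 4f(x₁) + 2f(x₂) + ... + f(xₙ)]

x_0 = 1.0000, f(x_0) = 0.367879, coefficient = 1
x_1 = 1.2083, f(x_1) = 0.298695, coefficient = 4
x_2 = 1.4167, f(x_2) = 0.242521, coefficient = 2
x_3 = 1.6250, f(x_3) = 0.196912, coefficient = 4
x_4 = 1.8333, f(x_4) = 0.159880, coefficient = 2
x_5 = 2.0417, f(x_5) = 0.129812, coefficient = 4
x_6 = 2.2500, f(x_6) = 0.105399, coefficient = 1

I ≈ (0.208333/3) × 3.779754 = 0.262483
Exact value: 0.262480
Error: 0.000003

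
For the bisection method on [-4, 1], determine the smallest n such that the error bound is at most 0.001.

We need (b-a)/2^n ≤ 0.001
(1 - (-4))/2^n ≤ 0.001
5/2^n ≤ 0.001
2^n ≥ 5000
n ≥ log₂(5000) = 12.29
n ≥ 13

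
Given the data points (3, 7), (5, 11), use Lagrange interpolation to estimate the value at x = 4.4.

Lagrange interpolation formula:
P(x) = Σ yᵢ × Lᵢ(x)
where Lᵢ(x) = Π_{j≠i} (x - xⱼ)/(xᵢ - xⱼ)

L_0(4.4) = (4.4 - 5)/(3 - 5) = 0.300000
L_1(4.4) = (4.4 - 3)/(5 - 3) = 0.700000

P(4.4) = 7×L_0(4.4) + 11×L_1(4.4)
P(4.4) = 9.800000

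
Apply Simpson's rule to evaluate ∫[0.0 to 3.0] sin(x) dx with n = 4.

f(x) = sin(x)
a = 0.0, b = 3.0, n = 4
h = (b - a)/n = 0.750000

Simpson's rule: (h/3)[f(x₀) + 4f(x₁) + 2f(x₂) + ... + f(xₙ)]

x_0 = 0.0000, f(x_0) = 0.000000, coefficient = 1
x_1 = 0.7500, f(x_1) = 0.681639, coefficient = 4
x_2 = 1.5000, f(x_2) = 0.997495, coefficient = 2
x_3 = 2.2500, f(x_3) = 0.778073, coefficient = 4
x_4 = 3.0000, f(x_4) = 0.141120, coefficient = 1

I ≈ (0.750000/3) × 7.974958 = 1.993739
Exact value: 1.989992
Error: 0.003747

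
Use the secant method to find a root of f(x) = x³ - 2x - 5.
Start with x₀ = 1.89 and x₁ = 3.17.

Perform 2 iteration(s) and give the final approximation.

f(x) = x³ - 2x - 5
x₀ = 1.89, x₁ = 3.17

Secant formula: x_{n+1} = x_n - f(x_n)(x_n - x_{n-1})/(f(x_n) - f(x_{n-1}))

Iteration 1:
  f(1.890000) = -2.028731
  f(3.170000) = 20.515013
  x_2 = 3.170000 - 20.515013×(3.170000 - 1.890000)/(20.515013 - (-2.028731))
       = 2.005188
Iteration 2:
  f(3.170000) = 20.515013
  f(2.005188) = -0.947955
  x_3 = 2.005188 - (-0.947955)×(2.005188 - 3.170000)/(-0.947955 - 20.515013)
       = 2.056635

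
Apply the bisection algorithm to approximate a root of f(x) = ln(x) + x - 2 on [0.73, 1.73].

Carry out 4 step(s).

f(x) = ln(x) + x - 2
Initial interval: [0.73, 1.73]

Iteration 1:
  c_1 = (0.730000 + 1.730000)/2 = 1.230000
  f(c_1) = f(1.230000) = -0.562986
  f(a) × f(c) ≥ 0, new interval: [1.230000, 1.730000]
Iteration 2:
  c_2 = (1.230000 + 1.730000)/2 = 1.480000
  f(c_2) = f(1.480000) = -0.127958
  f(a) × f(c) ≥ 0, new interval: [1.480000, 1.730000]
Iteration 3:
  c_3 = (1.480000 + 1.730000)/2 = 1.605000
  f(c_3) = f(1.605000) = 0.078124
  f(a) × f(c) < 0, new interval: [1.480000, 1.605000]
Iteration 4:
  c_4 = (1.480000 + 1.605000)/2 = 1.542500
  f(c_4) = f(1.542500) = -0.024096
  f(a) × f(c) ≥ 0, new interval: [1.542500, 1.605000]

After 4 iteration(s), the approximation is c_4 = 1.542500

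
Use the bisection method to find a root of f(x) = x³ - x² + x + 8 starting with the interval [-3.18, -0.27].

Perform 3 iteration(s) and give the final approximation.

f(x) = x³ - x² + x + 8
Initial interval: [-3.18, -0.27]

Iteration 1:
  c_1 = (-3.180000 + (-0.270000))/2 = -1.725000
  f(c_1) = f(-1.725000) = -1.833578
  f(a) × f(c) ≥ 0, new interval: [-1.725000, -0.270000]
Iteration 2:
  c_2 = (-1.725000 + (-0.270000))/2 = -0.997500
  f(c_2) = f(-0.997500) = 5.014975
  f(a) × f(c) < 0, new interval: [-1.725000, -0.997500]
Iteration 3:
  c_3 = (-1.725000 + (-0.997500))/2 = -1.361250
  f(c_3) = f(-1.361250) = 2.263350
  f(a) × f(c) < 0, new interval: [-1.725000, -1.361250]

After 3 iteration(s), the approximation is c_3 = -1.361250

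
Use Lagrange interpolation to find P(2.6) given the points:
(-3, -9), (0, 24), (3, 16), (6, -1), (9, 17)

Lagrange interpolation formula:
P(x) = Σ yᵢ × Lᵢ(x)
where Lᵢ(x) = Π_{j≠i} (x - xⱼ)/(xᵢ - xⱼ)

L_0(2.6) = (2.6 - 0)/(-3 - 0) × (2.6 - 3)/(-3 - 3) × (2.6 - 6)/(-3 - 6) × (2.6 - 9)/(-3 - 9) = -0.011641
L_1(2.6) = (2.6 - (-3))/(0 - (-3)) × (2.6 - 3)/(0 - 3) × (2.6 - 6)/(0 - 6) × (2.6 - 9)/(0 - 9) = 0.100293
L_2(2.6) = (2.6 - (-3))/(3 - (-3)) × (2.6 - 0)/(3 - 0) × (2.6 - 6)/(3 - 6) × (2.6 - 9)/(3 - 9) = 0.977857
L_3(2.6) = (2.6 - (-3))/(6 - (-3)) × (2.6 - 0)/(6 - 0) × (2.6 - 3)/(6 - 3) × (2.6 - 9)/(6 - 9) = -0.076695
L_4(2.6) = (2.6 - (-3))/(9 - (-3)) × (2.6 - 0)/(9 - 0) × (2.6 - 3)/(9 - 3) × (2.6 - 6)/(9 - 6) = 0.010186

P(2.6) = (-9)×L_0(2.6) + 24×L_1(2.6) + 16×L_2(2.6) + (-1)×L_3(2.6) + 17×L_4(2.6)
P(2.6) = 18.407368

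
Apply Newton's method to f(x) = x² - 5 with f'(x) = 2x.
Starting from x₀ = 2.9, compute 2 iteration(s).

f(x) = x² - 5
f'(x) = 2x
x₀ = 2.9

Newton-Raphson formula: x_{n+1} = x_n - f(x_n)/f'(x_n)

Iteration 1:
  f(2.900000) = 3.410000
  f'(2.900000) = 5.800000
  x_1 = 2.900000 - 3.410000/5.800000 = 2.312069
Iteration 2:
  f(2.312069) = 0.345663
  f'(2.312069) = 4.624138
  x_2 = 2.312069 - 0.345663/4.624138 = 2.237317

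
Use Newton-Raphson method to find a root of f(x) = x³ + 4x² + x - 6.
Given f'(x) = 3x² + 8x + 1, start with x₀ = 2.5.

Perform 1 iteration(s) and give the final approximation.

f(x) = x³ + 4x² + x - 6
f'(x) = 3x² + 8x + 1
x₀ = 2.5

Newton-Raphson formula: x_{n+1} = x_n - f(x_n)/f'(x_n)

Iteration 1:
  f(2.500000) = 37.125000
  f'(2.500000) = 39.750000
  x_1 = 2.500000 - 37.125000/39.750000 = 1.566038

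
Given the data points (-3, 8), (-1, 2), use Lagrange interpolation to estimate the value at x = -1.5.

Lagrange interpolation formula:
P(x) = Σ yᵢ × Lᵢ(x)
where Lᵢ(x) = Π_{j≠i} (x - xⱼ)/(xᵢ - xⱼ)

L_0(-1.5) = (-1.5 - (-1))/(-3 - (-1)) = 0.250000
L_1(-1.5) = (-1.5 - (-3))/(-1 - (-3)) = 0.750000

P(-1.5) = 8×L_0(-1.5) + 2×L_1(-1.5)
P(-1.5) = 3.500000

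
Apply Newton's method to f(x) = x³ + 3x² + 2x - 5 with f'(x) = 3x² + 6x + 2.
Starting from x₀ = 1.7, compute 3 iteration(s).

f(x) = x³ + 3x² + 2x - 5
f'(x) = 3x² + 6x + 2
x₀ = 1.7

Newton-Raphson formula: x_{n+1} = x_n - f(x_n)/f'(x_n)

Iteration 1:
  f(1.700000) = 11.983000
  f'(1.700000) = 20.870000
  x_1 = 1.700000 - 11.983000/20.870000 = 1.125827
Iteration 2:
  f(1.125827) = 2.481078
  f'(1.125827) = 12.557416
  x_2 = 1.125827 - 2.481078/12.557416 = 0.928248
Iteration 3:
  f(0.928248) = 0.241247
  f'(0.928248) = 10.154419
  x_3 = 0.928248 - 0.241247/10.154419 = 0.904490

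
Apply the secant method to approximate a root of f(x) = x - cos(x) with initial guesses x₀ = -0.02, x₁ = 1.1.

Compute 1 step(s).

f(x) = x - cos(x)
x₀ = -0.02, x₁ = 1.1

Secant formula: x_{n+1} = x_n - f(x_n)(x_n - x_{n-1})/(f(x_n) - f(x_{n-1}))

Iteration 1:
  f(-0.020000) = -1.019800
  f(1.100000) = 0.646404
  x_2 = 1.100000 - 0.646404×(1.100000 - (-0.020000))/(0.646404 - (-1.019800))
       = 0.665496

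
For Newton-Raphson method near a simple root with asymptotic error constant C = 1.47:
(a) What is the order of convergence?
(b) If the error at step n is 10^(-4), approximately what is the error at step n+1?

(a) Newton-Raphson has quadratic (order 2) convergence near simple roots.
    This means |e_{n+1}| ≈ C|e_n|².

(b) With |e_n| = 10^(-4) and C = 1.47:
    |e_{n+1}| ≈ 1.47 × (10^(-4))² = 1.47 × 10^(-8)

(a) 2 (quadratic); (b) |e_{n+1}| ≈ 1.470e-08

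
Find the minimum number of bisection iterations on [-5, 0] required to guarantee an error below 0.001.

We need (b-a)/2^n ≤ 0.001
(0 - (-5))/2^n ≤ 0.001
5/2^n ≤ 0.001
2^n ≥ 5000
n ≥ log₂(5000) = 12.29
n ≥ 13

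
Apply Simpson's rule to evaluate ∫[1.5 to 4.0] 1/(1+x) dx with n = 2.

f(x) = 1/(1+x)
a = 1.5, b = 4.0, n = 2
h = (b - a)/n = 1.250000

Simpson's rule: (h/3)[f(x₀) + 4f(x₁) + 2f(x₂) + ... + f(xₙ)]

x_0 = 1.5000, f(x_0) = 0.400000, coefficient = 1
x_1 = 2.7500, f(x_1) = 0.266667, coefficient = 4
x_2 = 4.0000, f(x_2) = 0.200000, coefficient = 1

I ≈ (1.250000/3) × 1.666667 = 0.694444
Exact value: 0.693147
Error: 0.001297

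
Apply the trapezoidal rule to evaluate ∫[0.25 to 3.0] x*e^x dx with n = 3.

f(x) = x*e^x
a = 0.25, b = 3.0, n = 3
h = (b - a)/n = 0.916667

Trapezoidal rule: (h/2)[f(x₀) + 2f(x₁) + 2f(x₂) + ... + f(xₙ)]

x_0 = 0.2500, f(x_0) = 0.321006, coefficient = 1
x_1 = 1.1667, f(x_1) = 3.746482, coefficient = 2
x_2 = 2.0833, f(x_2) = 16.731656, coefficient = 2
x_3 = 3.0000, f(x_3) = 60.256611, coefficient = 1

I ≈ (0.916667/2) × 101.533894 = 46.536368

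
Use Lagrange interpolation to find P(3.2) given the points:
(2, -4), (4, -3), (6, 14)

Lagrange interpolation formula:
P(x) = Σ yᵢ × Lᵢ(x)
where Lᵢ(x) = Π_{j≠i} (x - xⱼ)/(xᵢ - xⱼ)

L_0(3.2) = (3.2 - 4)/(2 - 4) × (3.2 - 6)/(2 - 6) = 0.280000
L_1(3.2) = (3.2 - 2)/(4 - 2) × (3.2 - 6)/(4 - 6) = 0.840000
L_2(3.2) = (3.2 - 2)/(6 - 2) × (3.2 - 4)/(6 - 4) = -0.120000

P(3.2) = (-4)×L_0(3.2) + (-3)×L_1(3.2) + 14×L_2(3.2)
P(3.2) = -5.320000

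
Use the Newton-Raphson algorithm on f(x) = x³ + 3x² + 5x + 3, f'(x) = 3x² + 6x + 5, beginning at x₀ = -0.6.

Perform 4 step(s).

f(x) = x³ + 3x² + 5x + 3
f'(x) = 3x² + 6x + 5
x₀ = -0.6

Newton-Raphson formula: x_{n+1} = x_n - f(x_n)/f'(x_n)

Iteration 1:
  f(-0.600000) = 0.864000
  f'(-0.600000) = 2.480000
  x_1 = -0.600000 - 0.864000/2.480000 = -0.948387
Iteration 2:
  f(-0.948387) = 0.103363
  f'(-0.948387) = 2.007992
  x_2 = -0.948387 - 0.103363/2.007992 = -0.999863
Iteration 3:
  f(-0.999863) = 0.000274
  f'(-0.999863) = 2.000000
  x_3 = -0.999863 - 0.000274/2.000000 = -1.000000
Iteration 4:
  f(-1.000000) = 0.000000
  f'(-1.000000) = 2.000000
  x_4 = -1.000000 - 0.000000/2.000000 = -1.000000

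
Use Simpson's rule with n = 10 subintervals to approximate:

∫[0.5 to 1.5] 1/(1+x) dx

f(x) = 1/(1+x)
a = 0.5, b = 1.5, n = 10
h = (b - a)/n = 0.100000

Simpson's rule: (h/3)[f(x₀) + 4f(x₁) + 2f(x₂) + ... + f(xₙ)]

x_0 = 0.5000, f(x_0) = 0.666667, coefficient = 1
x_1 = 0.6000, f(x_1) = 0.625000, coefficient = 4
x_2 = 0.7000, f(x_2) = 0.588235, coefficient = 2
x_3 = 0.8000, f(x_3) = 0.555556, coefficient = 4
x_4 = 0.9000, f(x_4) = 0.526316, coefficient = 2
x_5 = 1.0000, f(x_5) = 0.500000, coefficient = 4
x_6 = 1.1000, f(x_6) = 0.476190, coefficient = 2
x_7 = 1.2000, f(x_7) = 0.454545, coefficient = 4
x_8 = 1.3000, f(x_8) = 0.434783, coefficient = 2
x_9 = 1.4000, f(x_9) = 0.416667, coefficient = 4
x_10 = 1.5000, f(x_10) = 0.400000, coefficient = 1

I ≈ (0.100000/3) × 15.324786 = 0.510826
Exact value: 0.510826
Error: 0.000001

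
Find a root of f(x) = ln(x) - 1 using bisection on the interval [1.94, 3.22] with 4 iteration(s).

f(x) = ln(x) - 1
Initial interval: [1.94, 3.22]

Iteration 1:
  c_1 = (1.940000 + 3.220000)/2 = 2.580000
  f(c_1) = f(2.580000) = -0.052211
  f(a) × f(c) ≥ 0, new interval: [2.580000, 3.220000]
Iteration 2:
  c_2 = (2.580000 + 3.220000)/2 = 2.900000
  f(c_2) = f(2.900000) = 0.064711
  f(a) × f(c) < 0, new interval: [2.580000, 2.900000]
Iteration 3:
  c_3 = (2.580000 + 2.900000)/2 = 2.740000
  f(c_3) = f(2.740000) = 0.007958
  f(a) × f(c) < 0, new interval: [2.580000, 2.740000]
Iteration 4:
  c_4 = (2.580000 + 2.740000)/2 = 2.660000
  f(c_4) = f(2.660000) = -0.021674
  f(a) × f(c) ≥ 0, new interval: [2.660000, 2.740000]

After 4 iteration(s), the approximation is c_4 = 2.660000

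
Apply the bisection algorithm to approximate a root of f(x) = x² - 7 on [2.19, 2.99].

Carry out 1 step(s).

f(x) = x² - 7
Initial interval: [2.19, 2.99]

Iteration 1:
  c_1 = (2.190000 + 2.990000)/2 = 2.590000
  f(c_1) = f(2.590000) = -0.291900
  f(a) × f(c) ≥ 0, new interval: [2.590000, 2.990000]

After 1 iteration(s), the approximation is c_1 = 2.590000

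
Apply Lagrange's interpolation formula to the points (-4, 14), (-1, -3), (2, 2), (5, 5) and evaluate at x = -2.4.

Lagrange interpolation formula:
P(x) = Σ yᵢ × Lᵢ(x)
where Lᵢ(x) = Π_{j≠i} (x - xⱼ)/(xᵢ - xⱼ)

L_0(-2.4) = (-2.4 - (-1))/(-4 - (-1)) × (-2.4 - 2)/(-4 - 2) × (-2.4 - 5)/(-4 - 5) = 0.281383
L_1(-2.4) = (-2.4 - (-4))/(-1 - (-4)) × (-2.4 - 2)/(-1 - 2) × (-2.4 - 5)/(-1 - 5) = 0.964741
L_2(-2.4) = (-2.4 - (-4))/(2 - (-4)) × (-2.4 - (-1))/(2 - (-1)) × (-2.4 - 5)/(2 - 5) = -0.306963
L_3(-2.4) = (-2.4 - (-4))/(5 - (-4)) × (-2.4 - (-1))/(5 - (-1)) × (-2.4 - 2)/(5 - 2) = 0.060840

P(-2.4) = 14×L_0(-2.4) + (-3)×L_1(-2.4) + 2×L_2(-2.4) + 5×L_3(-2.4)
P(-2.4) = 0.735407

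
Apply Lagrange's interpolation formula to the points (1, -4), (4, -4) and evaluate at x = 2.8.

Lagrange interpolation formula:
P(x) = Σ yᵢ × Lᵢ(x)
where Lᵢ(x) = Π_{j≠i} (x - xⱼ)/(xᵢ - xⱼ)

L_0(2.8) = (2.8 - 4)/(1 - 4) = 0.400000
L_1(2.8) = (2.8 - 1)/(4 - 1) = 0.600000

P(2.8) = (-4)×L_0(2.8) + (-4)×L_1(2.8)
P(2.8) = -4.000000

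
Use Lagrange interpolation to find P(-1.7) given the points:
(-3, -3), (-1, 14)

Lagrange interpolation formula:
P(x) = Σ yᵢ × Lᵢ(x)
where Lᵢ(x) = Π_{j≠i} (x - xⱼ)/(xᵢ - xⱼ)

L_0(-1.7) = (-1.7 - (-1))/(-3 - (-1)) = 0.350000
L_1(-1.7) = (-1.7 - (-3))/(-1 - (-3)) = 0.650000

P(-1.7) = (-3)×L_0(-1.7) + 14×L_1(-1.7)
P(-1.7) = 8.050000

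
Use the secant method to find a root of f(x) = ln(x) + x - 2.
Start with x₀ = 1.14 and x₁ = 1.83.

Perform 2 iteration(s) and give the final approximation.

f(x) = ln(x) + x - 2
x₀ = 1.14, x₁ = 1.83

Secant formula: x_{n+1} = x_n - f(x_n)(x_n - x_{n-1})/(f(x_n) - f(x_{n-1}))

Iteration 1:
  f(1.140000) = -0.728972
  f(1.830000) = 0.434316
  x_2 = 1.830000 - 0.434316×(1.830000 - 1.140000)/(0.434316 - (-0.728972))
       = 1.572387
Iteration 2:
  f(1.830000) = 0.434316
  f(1.572387) = 0.024982
  x_3 = 1.572387 - 0.024982×(1.572387 - 1.830000)/(0.024982 - 0.434316)
       = 1.556665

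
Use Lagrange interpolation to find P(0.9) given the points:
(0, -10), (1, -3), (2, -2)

Lagrange interpolation formula:
P(x) = Σ yᵢ × Lᵢ(x)
where Lᵢ(x) = Π_{j≠i} (x - xⱼ)/(xᵢ - xⱼ)

L_0(0.9) = (0.9 - 1)/(0 - 1) × (0.9 - 2)/(0 - 2) = 0.055000
L_1(0.9) = (0.9 - 0)/(1 - 0) × (0.9 - 2)/(1 - 2) = 0.990000
L_2(0.9) = (0.9 - 0)/(2 - 0) × (0.9 - 1)/(2 - 1) = -0.045000

P(0.9) = (-10)×L_0(0.9) + (-3)×L_1(0.9) + (-2)×L_2(0.9)
P(0.9) = -3.430000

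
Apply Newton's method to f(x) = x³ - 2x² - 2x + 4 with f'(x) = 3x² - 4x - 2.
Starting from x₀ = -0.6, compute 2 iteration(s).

f(x) = x³ - 2x² - 2x + 4
f'(x) = 3x² - 4x - 2
x₀ = -0.6

Newton-Raphson formula: x_{n+1} = x_n - f(x_n)/f'(x_n)

Iteration 1:
  f(-0.600000) = 4.264000
  f'(-0.600000) = 1.480000
  x_1 = -0.600000 - 4.264000/1.480000 = -3.481081
Iteration 2:
  f(-3.481081) = -55.457170
  f'(-3.481081) = 48.278101
  x_2 = -3.481081 - (-55.457170)/48.278101 = -2.332379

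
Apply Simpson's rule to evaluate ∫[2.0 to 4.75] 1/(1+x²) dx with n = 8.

f(x) = 1/(1+x²)
a = 2.0, b = 4.75, n = 8
h = (b - a)/n = 0.343750

Simpson's rule: (h/3)[f(x₀) + 4f(x₁) + 2f(x₂) + ... + f(xₙ)]

x_0 = 2.0000, f(x_0) = 0.200000, coefficient = 1
x_1 = 2.3438, f(x_1) = 0.154008, coefficient = 4
x_2 = 2.6875, f(x_2) = 0.121615, coefficient = 2
x_3 = 3.0312, f(x_3) = 0.098150, coefficient = 4
x_4 = 3.3750, f(x_4) = 0.080706, coefficient = 2
x_5 = 3.7188, f(x_5) = 0.067435, coefficient = 4
x_6 = 4.0625, f(x_6) = 0.057130, coefficient = 2
x_7 = 4.4062, f(x_7) = 0.048983, coefficient = 4
x_8 = 4.7500, f(x_8) = 0.042440, coefficient = 1

I ≈ (0.343750/3) × 2.235650 = 0.256168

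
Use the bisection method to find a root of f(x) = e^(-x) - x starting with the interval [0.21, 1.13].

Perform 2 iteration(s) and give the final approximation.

f(x) = e^(-x) - x
Initial interval: [0.21, 1.13]

Iteration 1:
  c_1 = (0.210000 + 1.130000)/2 = 0.670000
  f(c_1) = f(0.670000) = -0.158291
  f(a) × f(c) < 0, new interval: [0.210000, 0.670000]
Iteration 2:
  c_2 = (0.210000 + 0.670000)/2 = 0.440000
  f(c_2) = f(0.440000) = 0.204036
  f(a) × f(c) ≥ 0, new interval: [0.440000, 0.670000]

After 2 iteration(s), the approximation is c_2 = 0.440000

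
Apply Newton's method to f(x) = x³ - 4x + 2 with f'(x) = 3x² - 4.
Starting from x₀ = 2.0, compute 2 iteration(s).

f(x) = x³ - 4x + 2
f'(x) = 3x² - 4
x₀ = 2.0

Newton-Raphson formula: x_{n+1} = x_n - f(x_n)/f'(x_n)

Iteration 1:
  f(2.000000) = 2.000000
  f'(2.000000) = 8.000000
  x_1 = 2.000000 - 2.000000/8.000000 = 1.750000
Iteration 2:
  f(1.750000) = 0.359375
  f'(1.750000) = 5.187500
  x_2 = 1.750000 - 0.359375/5.187500 = 1.680723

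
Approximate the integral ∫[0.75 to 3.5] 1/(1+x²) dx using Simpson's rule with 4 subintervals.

f(x) = 1/(1+x²)
a = 0.75, b = 3.5, n = 4
h = (b - a)/n = 0.687500

Simpson's rule: (h/3)[f(x₀) + 4f(x₁) + 2f(x₂) + ... + f(xₙ)]

x_0 = 0.7500, f(x_0) = 0.640000, coefficient = 1
x_1 = 1.4375, f(x_1) = 0.326115, coefficient = 4
x_2 = 2.1250, f(x_2) = 0.181303, coefficient = 2
x_3 = 2.8125, f(x_3) = 0.112231, coefficient = 4
x_4 = 3.5000, f(x_4) = 0.075472, coefficient = 1

I ≈ (0.687500/3) × 2.831462 = 0.648877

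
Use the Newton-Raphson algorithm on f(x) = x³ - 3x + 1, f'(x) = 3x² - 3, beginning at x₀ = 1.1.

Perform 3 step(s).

f(x) = x³ - 3x + 1
f'(x) = 3x² - 3
x₀ = 1.1

Newton-Raphson formula: x_{n+1} = x_n - f(x_n)/f'(x_n)

Iteration 1:
  f(1.100000) = -0.969000
  f'(1.100000) = 0.630000
  x_1 = 1.100000 - (-0.969000)/0.630000 = 2.638095
Iteration 2:
  f(2.638095) = 11.445661
  f'(2.638095) = 17.878639
  x_2 = 2.638095 - 11.445661/17.878639 = 1.997909
Iteration 3:
  f(1.997909) = 2.981206
  f'(1.997909) = 8.974920
  x_3 = 1.997909 - 2.981206/8.974920 = 1.665738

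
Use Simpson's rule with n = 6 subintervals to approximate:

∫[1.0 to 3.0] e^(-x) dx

f(x) = e^(-x)
a = 1.0, b = 3.0, n = 6
h = (b - a)/n = 0.333333

Simpson's rule: (h/3)[f(x₀) + 4f(x₁) + 2f(x₂) + ... + f(xₙ)]

x_0 = 1.0000, f(x_0) = 0.367879, coefficient = 1
x_1 = 1.3333, f(x_1) = 0.263597, coefficient = 4
x_2 = 1.6667, f(x_2) = 0.188876, coefficient = 2
x_3 = 2.0000, f(x_3) = 0.135335, coefficient = 4
x_4 = 2.3333, f(x_4) = 0.096972, coefficient = 2
x_5 = 2.6667, f(x_5) = 0.069483, coefficient = 4
x_6 = 3.0000, f(x_6) = 0.049787, coefficient = 1

I ≈ (0.333333/3) × 2.863025 = 0.318114
Exact value: 0.318092
Error: 0.000022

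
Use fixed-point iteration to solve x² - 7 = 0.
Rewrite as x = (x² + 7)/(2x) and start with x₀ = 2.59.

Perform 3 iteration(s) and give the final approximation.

Equation: x² - 7 = 0
Fixed-point form: x = (x² + 7)/(2x)
x₀ = 2.59

x_1 = g(2.590000) = 2.646351
x_2 = g(2.646351) = 2.645751
x_3 = g(2.645751) = 2.645751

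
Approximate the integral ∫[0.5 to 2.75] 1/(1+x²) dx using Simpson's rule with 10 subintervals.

f(x) = 1/(1+x²)
a = 0.5, b = 2.75, n = 10
h = (b - a)/n = 0.225000

Simpson's rule: (h/3)[f(x₀) + 4f(x₁) + 2f(x₂) + ... + f(xₙ)]

x_0 = 0.5000, f(x_0) = 0.800000, coefficient = 1
x_1 = 0.7250, f(x_1) = 0.655469, coefficient = 4
x_2 = 0.9500, f(x_2) = 0.525624, coefficient = 2
x_3 = 1.1750, f(x_3) = 0.420058, coefficient = 4
x_4 = 1.4000, f(x_4) = 0.337838, coefficient = 2
x_5 = 1.6250, f(x_5) = 0.274678, coefficient = 4
x_6 = 1.8500, f(x_6) = 0.226116, coefficient = 2
x_7 = 2.0750, f(x_7) = 0.188479, coefficient = 4
x_8 = 2.3000, f(x_8) = 0.158983, coefficient = 2
x_9 = 2.5250, f(x_9) = 0.135582, coefficient = 4
x_10 = 2.7500, f(x_10) = 0.116788, coefficient = 1

I ≈ (0.225000/3) × 10.110974 = 0.758323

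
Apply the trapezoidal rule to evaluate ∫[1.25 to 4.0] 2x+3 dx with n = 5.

f(x) = 2x+3
a = 1.25, b = 4.0, n = 5
h = (b - a)/n = 0.550000

Trapezoidal rule: (h/2)[f(x₀) + 2f(x₁) + 2f(x₂) + ... + f(xₙ)]

x_0 = 1.2500, f(x_0) = 5.500000, coefficient = 1
x_1 = 1.8000, f(x_1) = 6.600000, coefficient = 2
x_2 = 2.3500, f(x_2) = 7.700000, coefficient = 2
x_3 = 2.9000, f(x_3) = 8.800000, coefficient = 2
x_4 = 3.4500, f(x_4) = 9.900000, coefficient = 2
x_5 = 4.0000, f(x_5) = 11.000000, coefficient = 1

I ≈ (0.550000/2) × 82.500000 = 22.687500
Exact value: 22.687500
Error: 0.000000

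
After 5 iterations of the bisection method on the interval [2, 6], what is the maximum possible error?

Bisection error bound: |error| ≤ (b-a)/2^n
|error| ≤ (6 - 2)/2^5 = 4/2^5
|error| ≤ 0.1250000000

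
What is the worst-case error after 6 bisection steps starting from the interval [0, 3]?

Bisection error bound: |error| ≤ (b-a)/2^n
|error| ≤ (3 - 0)/2^6 = 3/2^6
|error| ≤ 0.0468750000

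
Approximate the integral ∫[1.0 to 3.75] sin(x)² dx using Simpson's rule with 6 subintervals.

f(x) = sin(x)²
a = 1.0, b = 3.75, n = 6
h = (b - a)/n = 0.458333

Simpson's rule: (h/3)[f(x₀) + 4f(x₁) + 2f(x₂) + ... + f(xₙ)]

x_0 = 1.0000, f(x_0) = 0.708073, coefficient = 1
x_1 = 1.4583, f(x_1) = 0.987405, coefficient = 4
x_2 = 1.9167, f(x_2) = 0.885068, coefficient = 2
x_3 = 2.3750, f(x_3) = 0.481199, coefficient = 4
x_4 = 2.8333, f(x_4) = 0.092052, coefficient = 2
x_5 = 3.2917, f(x_5) = 0.022354, coefficient = 4
x_6 = 3.7500, f(x_6) = 0.326682, coefficient = 1

I ≈ (0.458333/3) × 8.952828 = 1.367793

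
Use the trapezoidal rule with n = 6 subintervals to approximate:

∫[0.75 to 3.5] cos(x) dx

f(x) = cos(x)
a = 0.75, b = 3.5, n = 6
h = (b - a)/n = 0.458333

Trapezoidal rule: (h/2)[f(x₀) + 2f(x₁) + 2f(x₂) + ... + f(xₙ)]

x_0 = 0.7500, f(x_0) = 0.731689, coefficient = 1
x_1 = 1.2083, f(x_1) = 0.354578, coefficient = 2
x_2 = 1.6667, f(x_2) = -0.095724, coefficient = 2
x_3 = 2.1250, f(x_3) = -0.526266, coefficient = 2
x_4 = 2.5833, f(x_4) = -0.848178, coefficient = 2
x_5 = 3.0417, f(x_5) = -0.995012, coefficient = 2
x_6 = 3.5000, f(x_6) = -0.936457, coefficient = 1

I ≈ (0.458333/2) × -4.425971 = -1.014285
Exact value: -1.032422
Error: 0.018137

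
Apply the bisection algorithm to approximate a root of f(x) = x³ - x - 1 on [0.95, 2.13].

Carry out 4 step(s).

f(x) = x³ - x - 1
Initial interval: [0.95, 2.13]

Iteration 1:
  c_1 = (0.950000 + 2.130000)/2 = 1.540000
  f(c_1) = f(1.540000) = 1.112264
  f(a) × f(c) < 0, new interval: [0.950000, 1.540000]
Iteration 2:
  c_2 = (0.950000 + 1.540000)/2 = 1.245000
  f(c_2) = f(1.245000) = -0.315219
  f(a) × f(c) ≥ 0, new interval: [1.245000, 1.540000]
Iteration 3:
  c_3 = (1.245000 + 1.540000)/2 = 1.392500
  f(c_3) = f(1.392500) = 0.307636
  f(a) × f(c) < 0, new interval: [1.245000, 1.392500]
Iteration 4:
  c_4 = (1.245000 + 1.392500)/2 = 1.318750
  f(c_4) = f(1.318750) = -0.025310
  f(a) × f(c) ≥ 0, new interval: [1.318750, 1.392500]

After 4 iteration(s), the approximation is c_4 = 1.318750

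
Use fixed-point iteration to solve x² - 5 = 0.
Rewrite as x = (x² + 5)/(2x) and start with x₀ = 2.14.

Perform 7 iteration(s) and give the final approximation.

Equation: x² - 5 = 0
Fixed-point form: x = (x² + 5)/(2x)
x₀ = 2.14

x_1 = g(2.140000) = 2.238224
x_2 = g(2.238224) = 2.236069
x_3 = g(2.236069) = 2.236068
x_4 = g(2.236068) = 2.236068
x_5 = g(2.236068) = 2.236068
x_6 = g(2.236068) = 2.236068
x_7 = g(2.236068) = 2.236068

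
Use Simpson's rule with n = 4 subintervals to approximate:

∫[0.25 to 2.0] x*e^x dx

f(x) = x*e^x
a = 0.25, b = 2.0, n = 4
h = (b - a)/n = 0.437500

Simpson's rule: (h/3)[f(x₀) + 4f(x₁) + 2f(x₂) + ... + f(xₙ)]

x_0 = 0.2500, f(x_0) = 0.321006, coefficient = 1
x_1 = 0.6875, f(x_1) = 1.367257, coefficient = 4
x_2 = 1.1250, f(x_2) = 3.465244, coefficient = 2
x_3 = 1.5625, f(x_3) = 7.454271, coefficient = 4
x_4 = 2.0000, f(x_4) = 14.778112, coefficient = 1

I ≈ (0.437500/3) × 57.315717 = 8.358542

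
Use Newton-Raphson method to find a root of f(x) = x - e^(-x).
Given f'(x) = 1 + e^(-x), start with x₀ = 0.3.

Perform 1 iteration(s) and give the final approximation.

f(x) = x - e^(-x)
f'(x) = 1 + e^(-x)
x₀ = 0.3

Newton-Raphson formula: x_{n+1} = x_n - f(x_n)/f'(x_n)

Iteration 1:
  f(0.300000) = -0.440818
  f'(0.300000) = 1.740818
  x_1 = 0.300000 - (-0.440818)/1.740818 = 0.553225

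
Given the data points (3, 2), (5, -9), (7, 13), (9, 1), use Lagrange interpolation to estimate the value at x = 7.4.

Lagrange interpolation formula:
P(x) = Σ yᵢ × Lᵢ(x)
where Lᵢ(x) = Π_{j≠i} (x - xⱼ)/(xᵢ - xⱼ)

L_0(7.4) = (7.4 - 5)/(3 - 5) × (7.4 - 7)/(3 - 7) × (7.4 - 9)/(3 - 9) = 0.032000
L_1(7.4) = (7.4 - 3)/(5 - 3) × (7.4 - 7)/(5 - 7) × (7.4 - 9)/(5 - 9) = -0.176000
L_2(7.4) = (7.4 - 3)/(7 - 3) × (7.4 - 5)/(7 - 5) × (7.4 - 9)/(7 - 9) = 1.056000
L_3(7.4) = (7.4 - 3)/(9 - 3) × (7.4 - 5)/(9 - 5) × (7.4 - 7)/(9 - 7) = 0.088000

P(7.4) = 2×L_0(7.4) + (-9)×L_1(7.4) + 13×L_2(7.4) + 1×L_3(7.4)
P(7.4) = 15.464000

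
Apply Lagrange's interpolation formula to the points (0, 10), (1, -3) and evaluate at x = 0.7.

Lagrange interpolation formula:
P(x) = Σ yᵢ × Lᵢ(x)
where Lᵢ(x) = Π_{j≠i} (x - xⱼ)/(xᵢ - xⱼ)

L_0(0.7) = (0.7 - 1)/(0 - 1) = 0.300000
L_1(0.7) = (0.7 - 0)/(1 - 0) = 0.700000

P(0.7) = 10×L_0(0.7) + (-3)×L_1(0.7)
P(0.7) = 0.900000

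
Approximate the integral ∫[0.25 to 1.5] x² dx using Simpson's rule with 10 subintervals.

f(x) = x²
a = 0.25, b = 1.5, n = 10
h = (b - a)/n = 0.125000

Simpson's rule: (h/3)[f(x₀) + 4f(x₁) + 2f(x₂) + ... + f(xₙ)]

x_0 = 0.2500, f(x_0) = 0.062500, coefficient = 1
x_1 = 0.3750, f(x_1) = 0.140625, coefficient = 4
x_2 = 0.5000, f(x_2) = 0.250000, coefficient = 2
x_3 = 0.6250, f(x_3) = 0.390625, coefficient = 4
x_4 = 0.7500, f(x_4) = 0.562500, coefficient = 2
x_5 = 0.8750, f(x_5) = 0.765625, coefficient = 4
x_6 = 1.0000, f(x_6) = 1.000000, coefficient = 2
x_7 = 1.1250, f(x_7) = 1.265625, coefficient = 4
x_8 = 1.2500, f(x_8) = 1.562500, coefficient = 2
x_9 = 1.3750, f(x_9) = 1.890625, coefficient = 4
x_10 = 1.5000, f(x_10) = 2.250000, coefficient = 1

I ≈ (0.125000/3) × 26.875000 = 1.119792
Exact value: 1.119792
Error: 0.000000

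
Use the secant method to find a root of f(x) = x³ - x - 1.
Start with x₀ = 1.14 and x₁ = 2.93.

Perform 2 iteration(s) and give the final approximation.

f(x) = x³ - x - 1
x₀ = 1.14, x₁ = 2.93

Secant formula: x_{n+1} = x_n - f(x_n)(x_n - x_{n-1})/(f(x_n) - f(x_{n-1}))

Iteration 1:
  f(1.140000) = -0.658456
  f(2.930000) = 21.223757
  x_2 = 2.930000 - 21.223757×(2.930000 - 1.140000)/(21.223757 - (-0.658456))
       = 1.193863
Iteration 2:
  f(2.930000) = 21.223757
  f(1.193863) = -0.492240
  x_3 = 1.193863 - (-0.492240)×(1.193863 - 2.930000)/(-0.492240 - 21.223757)
       = 1.233216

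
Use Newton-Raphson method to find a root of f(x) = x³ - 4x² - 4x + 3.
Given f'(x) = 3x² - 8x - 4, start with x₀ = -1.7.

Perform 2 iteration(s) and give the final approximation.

f(x) = x³ - 4x² - 4x + 3
f'(x) = 3x² - 8x - 4
x₀ = -1.7

Newton-Raphson formula: x_{n+1} = x_n - f(x_n)/f'(x_n)

Iteration 1:
  f(-1.700000) = -6.673000
  f'(-1.700000) = 18.270000
  x_1 = -1.700000 - (-6.673000)/18.270000 = -1.334756
Iteration 2:
  f(-1.334756) = -1.165242
  f'(-1.334756) = 12.022776
  x_2 = -1.334756 - (-1.165242)/12.022776 = -1.237837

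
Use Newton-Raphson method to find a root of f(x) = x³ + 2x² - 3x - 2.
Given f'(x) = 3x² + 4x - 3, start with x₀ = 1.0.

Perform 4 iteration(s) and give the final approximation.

f(x) = x³ + 2x² - 3x - 2
f'(x) = 3x² + 4x - 3
x₀ = 1.0

Newton-Raphson formula: x_{n+1} = x_n - f(x_n)/f'(x_n)

Iteration 1:
  f(1.000000) = -2.000000
  f'(1.000000) = 4.000000
  x_1 = 1.000000 - (-2.000000)/4.000000 = 1.500000
Iteration 2:
  f(1.500000) = 1.375000
  f'(1.500000) = 9.750000
  x_2 = 1.500000 - 1.375000/9.750000 = 1.358974
Iteration 3:
  f(1.358974) = 0.126469
  f'(1.358974) = 7.976331
  x_3 = 1.358974 - 0.126469/7.976331 = 1.343119
Iteration 4:
  f(1.343119) = 0.001524
  f'(1.343119) = 7.784380
  x_4 = 1.343119 - 0.001524/7.784380 = 1.342923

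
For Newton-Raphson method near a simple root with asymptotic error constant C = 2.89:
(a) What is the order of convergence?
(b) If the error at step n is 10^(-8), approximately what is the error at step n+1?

(a) Newton-Raphson has quadratic (order 2) convergence near simple roots.
    This means |e_{n+1}| ≈ C|e_n|².

(b) With |e_n| = 10^(-8) and C = 2.89:
    |e_{n+1}| ≈ 2.89 × (10^(-8))² = 2.89 × 10^(-16)

(a) 2 (quadratic); (b) |e_{n+1}| ≈ 2.890e-16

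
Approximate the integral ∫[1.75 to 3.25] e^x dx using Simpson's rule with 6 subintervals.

f(x) = e^x
a = 1.75, b = 3.25, n = 6
h = (b - a)/n = 0.250000

Simpson's rule: (h/3)[f(x₀) + 4f(x₁) + 2f(x₂) + ... + f(xₙ)]

x_0 = 1.7500, f(x_0) = 5.754603, coefficient = 1
x_1 = 2.0000, f(x_1) = 7.389056, coefficient = 4
x_2 = 2.2500, f(x_2) = 9.487736, coefficient = 2
x_3 = 2.5000, f(x_3) = 12.182494, coefficient = 4
x_4 = 2.7500, f(x_4) = 15.642632, coefficient = 2
x_5 = 3.0000, f(x_5) = 20.085537, coefficient = 4
x_6 = 3.2500, f(x_6) = 25.790340, coefficient = 1

I ≈ (0.250000/3) × 240.434026 = 20.036169
Exact value: 20.035737
Error: 0.000432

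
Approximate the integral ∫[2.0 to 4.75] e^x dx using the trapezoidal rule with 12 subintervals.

f(x) = e^x
a = 2.0, b = 4.75, n = 12
h = (b - a)/n = 0.229167

Trapezoidal rule: (h/2)[f(x₀) + 2f(x₁) + 2f(x₂) + ... + f(xₙ)]

x_0 = 2.0000, f(x_0) = 7.389056, coefficient = 1
x_1 = 2.2292, f(x_1) = 9.292119, coefficient = 2
x_2 = 2.4583, f(x_2) = 11.685320, coefficient = 2
x_3 = 2.6875, f(x_3) = 14.694893, coefficient = 2
x_4 = 2.9167, f(x_4) = 18.479586, coefficient = 2
x_5 = 3.1458, f(x_5) = 23.239033, coefficient = 2
x_6 = 3.3750, f(x_6) = 29.224284, coefficient = 2
x_7 = 3.6042, f(x_7) = 36.751045, coefficient = 2
x_8 = 3.8333, f(x_8) = 46.216336, coefficient = 2
x_9 = 4.0625, f(x_9) = 58.119428, coefficient = 2
x_10 = 4.2917, f(x_10) = 73.088181, coefficient = 2
x_11 = 4.5208, f(x_11) = 91.912160, coefficient = 2
x_12 = 4.7500, f(x_12) = 115.584285, coefficient = 1

I ≈ (0.229167/2) × 948.378110 = 108.668325
Exact value: 108.195228
Error: 0.473097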